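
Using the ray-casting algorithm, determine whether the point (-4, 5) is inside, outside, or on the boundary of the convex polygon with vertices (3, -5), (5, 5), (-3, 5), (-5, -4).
The point (-4, 5) lies strictly outside the polygon

Cast a horizontal ray to the right from the query point and count how many polygon edges it crosses (each edge strictly once or zero times, handled with the usual half-open convention). 
Parity of crossings → even ⇒ outside.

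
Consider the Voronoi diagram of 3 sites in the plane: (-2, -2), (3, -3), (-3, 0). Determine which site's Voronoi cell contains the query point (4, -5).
Nearest site = (3, -3)

The Voronoi cell of site s contains exactly those query points closer to s than to any other site. Compute squared distances from q = (4, -5) to each site:
  (3 − 4)² + (-3 − -5)² = 5
  (-2 − 4)² + (-2 − -5)² = 45
  (-3 − 4)² + (0 − -5)² = 74
Minimum is attained by (3, -3), so q lies in its Voronoi cell.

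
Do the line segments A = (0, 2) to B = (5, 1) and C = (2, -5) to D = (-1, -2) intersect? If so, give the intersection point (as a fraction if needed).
No (intersection of containing lines falls outside at least one segment)

Parametrize and solve: t = -5/4, s = 11/4. At least one of these is outside [0, 1], so the segments do not intersect.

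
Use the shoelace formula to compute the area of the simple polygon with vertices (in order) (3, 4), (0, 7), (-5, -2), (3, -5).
Area = 57

Shoelace formula: Area = (1/2) |Σ_i (x_i · y_{i+1} − x_{i+1} · y_i)| (indices mod n). Compute each cross term:
  (3)(7) − (0)(4) = 21
  (0)(-2) − (-5)(7) = 35
  (-5)(-5) − (3)(-2) = 31
  (3)(4) − (3)(-5) = 27
Sum = 114, so (signed) Area = 114/2 = 57, |Area| = 57.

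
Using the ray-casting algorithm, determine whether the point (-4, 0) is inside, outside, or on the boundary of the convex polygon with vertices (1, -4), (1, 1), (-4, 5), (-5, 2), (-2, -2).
The point (-4, 0) lies strictly outside the polygon

Cast a horizontal ray to the right from the query point and count how many polygon edges it crosses (each edge strictly once or zero times, handled with the usual half-open convention). 
Parity of crossings → even ⇒ outside.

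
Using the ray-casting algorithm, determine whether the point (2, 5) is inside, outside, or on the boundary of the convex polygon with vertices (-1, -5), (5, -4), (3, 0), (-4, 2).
The point (2, 5) lies strictly outside the polygon

Cast a horizontal ray to the right from the query point and count how many polygon edges it crosses (each edge strictly once or zero times, handled with the usual half-open convention). 
Parity of crossings → even ⇒ outside.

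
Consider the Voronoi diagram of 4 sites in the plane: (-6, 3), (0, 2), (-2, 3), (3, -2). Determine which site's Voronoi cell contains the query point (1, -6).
Nearest site = (3, -2)

The Voronoi cell of site s contains exactly those query points closer to s than to any other site. Compute squared distances from q = (1, -6) to each site:
  (3 − 1)² + (-2 − -6)² = 20
  (0 − 1)² + (2 − -6)² = 65
  (-2 − 1)² + (3 − -6)² = 90
  (-6 − 1)² + (3 − -6)² = 130
Minimum is attained by (3, -2), so q lies in its Voronoi cell.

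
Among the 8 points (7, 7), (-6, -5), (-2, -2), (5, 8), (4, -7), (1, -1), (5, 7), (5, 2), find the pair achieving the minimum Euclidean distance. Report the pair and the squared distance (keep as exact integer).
Pair = ((5, 8), (5, 7)); squared distance = 1

Compute all C(8, 2) = 28 pairwise squared distances (x_i − x_j)² + (y_i − y_j)². The minimum is 1, attained by the pair ((5, 8), (5, 7)).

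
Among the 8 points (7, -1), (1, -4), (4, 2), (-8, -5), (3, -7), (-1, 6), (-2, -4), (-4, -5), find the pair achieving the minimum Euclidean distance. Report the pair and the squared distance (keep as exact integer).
Pair = ((-2, -4), (-4, -5)); squared distance = 5

Compute all C(8, 2) = 28 pairwise squared distances (x_i − x_j)² + (y_i − y_j)². The minimum is 5, attained by the pair ((-2, -4), (-4, -5)).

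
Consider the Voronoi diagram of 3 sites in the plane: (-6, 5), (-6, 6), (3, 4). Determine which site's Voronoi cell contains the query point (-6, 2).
Nearest site = (-6, 5)

The Voronoi cell of site s contains exactly those query points closer to s than to any other site. Compute squared distances from q = (-6, 2) to each site:
  (-6 − -6)² + (5 − 2)² = 9
  (-6 − -6)² + (6 − 2)² = 16
  (3 − -6)² + (4 − 2)² = 85
Minimum is attained by (-6, 5), so q lies in its Voronoi cell.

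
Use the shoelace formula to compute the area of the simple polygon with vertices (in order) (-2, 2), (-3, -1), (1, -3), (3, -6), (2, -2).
Area = 27/2

Shoelace formula: Area = (1/2) |Σ_i (x_i · y_{i+1} − x_{i+1} · y_i)| (indices mod n). Compute each cross term:
  (-2)(-1) − (-3)(2) = 8
  (-3)(-3) − (1)(-1) = 10
  (1)(-6) − (3)(-3) = 3
  (3)(-2) − (2)(-6) = 6
  (2)(2) − (-2)(-2) = 0
Sum = 27, so (signed) Area = 27/2 = 27/2, |Area| = 27/2.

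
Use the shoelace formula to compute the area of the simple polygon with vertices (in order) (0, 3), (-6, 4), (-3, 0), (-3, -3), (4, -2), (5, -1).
Area = 39

Shoelace formula: Area = (1/2) |Σ_i (x_i · y_{i+1} − x_{i+1} · y_i)| (indices mod n). Compute each cross term:
  (0)(4) − (-6)(3) = 18
  (-6)(0) − (-3)(4) = 12
  (-3)(-3) − (-3)(0) = 9
  (-3)(-2) − (4)(-3) = 18
  (4)(-1) − (5)(-2) = 6
  (5)(3) − (0)(-1) = 15
Sum = 78, so (signed) Area = 78/2 = 39, |Area| = 39.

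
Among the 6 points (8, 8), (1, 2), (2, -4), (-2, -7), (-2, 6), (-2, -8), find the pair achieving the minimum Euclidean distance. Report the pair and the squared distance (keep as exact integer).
Pair = ((-2, -7), (-2, -8)); squared distance = 1

Compute all C(6, 2) = 15 pairwise squared distances (x_i − x_j)² + (y_i − y_j)². The minimum is 1, attained by the pair ((-2, -7), (-2, -8)).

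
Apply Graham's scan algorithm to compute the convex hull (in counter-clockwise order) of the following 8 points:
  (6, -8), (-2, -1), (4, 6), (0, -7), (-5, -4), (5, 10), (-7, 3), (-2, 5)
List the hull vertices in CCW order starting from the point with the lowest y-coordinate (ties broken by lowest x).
Hull (CCW) = [(6, -8), (5, 10), (-7, 3), (-5, -4), (0, -7)]

Graham scan procedure:
  1. Find the pivot p₀ = point with lowest y (tie → lowest x): (6, -8).
  2. Sort the remaining points by polar angle around p₀.
  3. Walk through sorted points, maintaining a stack; pop the top while the last three entries make a non-left turn (cross product ≤ 0).
  4. Final stack is the convex hull in CCW order: (6, -8), (5, 10), (-7, 3), (-5, -4), (0, -7).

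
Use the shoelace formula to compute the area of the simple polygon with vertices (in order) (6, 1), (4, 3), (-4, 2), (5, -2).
Area = 49/2

Shoelace formula: Area = (1/2) |Σ_i (x_i · y_{i+1} − x_{i+1} · y_i)| (indices mod n). Compute each cross term:
  (6)(3) − (4)(1) = 14
  (4)(2) − (-4)(3) = 20
  (-4)(-2) − (5)(2) = -2
  (5)(1) − (6)(-2) = 17
Sum = 49, so (signed) Area = 49/2 = 49/2, |Area| = 49/2.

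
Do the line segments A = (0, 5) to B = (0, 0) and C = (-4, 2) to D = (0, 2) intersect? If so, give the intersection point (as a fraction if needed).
Yes; intersection at (0, 2) (t = 3/5 on AB, s = 1 on CD)

Parametrize AB as A + t(B − A) = (0 + 0 t, 5 + -5 t) and CD as C + s(D − C) = (-4 + 4 s, 2 + 0 s). Solve the linear system for (t, s). Determinant = -20 ≠ 0, so a unique intersection of the containing lines exists. Solution: t = 3/5, s = 1 — both in [0, 1], so the segments cross. Intersection point: (0, 2).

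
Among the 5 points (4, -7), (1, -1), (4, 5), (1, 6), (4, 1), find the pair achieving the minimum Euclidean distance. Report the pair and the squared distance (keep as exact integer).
Pair = ((4, 5), (1, 6)); squared distance = 10

Compute all C(5, 2) = 10 pairwise squared distances (x_i − x_j)² + (y_i − y_j)². The minimum is 10, attained by the pair ((4, 5), (1, 6)).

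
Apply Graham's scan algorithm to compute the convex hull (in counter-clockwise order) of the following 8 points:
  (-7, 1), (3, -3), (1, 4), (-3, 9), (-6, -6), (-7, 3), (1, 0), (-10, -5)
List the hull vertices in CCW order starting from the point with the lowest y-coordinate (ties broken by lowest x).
Hull (CCW) = [(-6, -6), (3, -3), (1, 4), (-3, 9), (-7, 3), (-10, -5)]

Graham scan procedure:
  1. Find the pivot p₀ = point with lowest y (tie → lowest x): (-6, -6).
  2. Sort the remaining points by polar angle around p₀.
  3. Walk through sorted points, maintaining a stack; pop the top while the last three entries make a non-left turn (cross product ≤ 0).
  4. Final stack is the convex hull in CCW order: (-6, -6), (3, -3), (1, 4), (-3, 9), (-7, 3), (-10, -5).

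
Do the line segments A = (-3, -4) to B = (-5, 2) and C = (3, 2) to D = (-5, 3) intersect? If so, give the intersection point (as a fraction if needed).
No (intersection of containing lines falls outside at least one segment)

Parametrize and solve: t = 27/23, s = 24/23. At least one of these is outside [0, 1], so the segments do not intersect.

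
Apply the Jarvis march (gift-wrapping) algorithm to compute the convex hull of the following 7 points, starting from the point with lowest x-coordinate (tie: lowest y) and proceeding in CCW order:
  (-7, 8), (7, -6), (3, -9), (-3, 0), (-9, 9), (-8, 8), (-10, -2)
Hull (CCW) = [(-10, -2), (3, -9), (7, -6), (-7, 8), (-9, 9)]

Jarvis march: at each step, from the current hull vertex p, select the next vertex q as the point such that every other point lies strictly to the left of (or on) the directed line p → q. (Equivalently: for every other point r, the cross product (q − p) × (r − p) ≥ 0.)
Starting point (lowest x, tie lowest y): (-10, -2). Wrap until returning to start. Resulting hull: (-10, -2), (3, -9), (7, -6), (-7, 8), (-9, 9).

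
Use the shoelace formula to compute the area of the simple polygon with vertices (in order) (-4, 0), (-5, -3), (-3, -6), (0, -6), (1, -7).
Area = 29/2

Shoelace formula: Area = (1/2) |Σ_i (x_i · y_{i+1} − x_{i+1} · y_i)| (indices mod n). Compute each cross term:
  (-4)(-3) − (-5)(0) = 12
  (-5)(-6) − (-3)(-3) = 21
  (-3)(-6) − (0)(-6) = 18
  (0)(-7) − (1)(-6) = 6
  (1)(0) − (-4)(-7) = -28
Sum = 29, so (signed) Area = 29/2 = 29/2, |Area| = 29/2.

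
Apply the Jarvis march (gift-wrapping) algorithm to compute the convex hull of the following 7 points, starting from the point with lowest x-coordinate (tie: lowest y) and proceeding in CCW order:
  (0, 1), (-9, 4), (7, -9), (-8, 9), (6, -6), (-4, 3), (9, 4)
Hull (CCW) = [(-9, 4), (7, -9), (9, 4), (-8, 9)]

Jarvis march: at each step, from the current hull vertex p, select the next vertex q as the point such that every other point lies strictly to the left of (or on) the directed line p → q. (Equivalently: for every other point r, the cross product (q − p) × (r − p) ≥ 0.)
Starting point (lowest x, tie lowest y): (-9, 4). Wrap until returning to start. Resulting hull: (-9, 4), (7, -9), (9, 4), (-8, 9).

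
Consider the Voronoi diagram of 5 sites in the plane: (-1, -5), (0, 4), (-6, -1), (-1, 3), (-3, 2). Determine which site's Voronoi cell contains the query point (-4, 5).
Nearest site = (-3, 2)

The Voronoi cell of site s contains exactly those query points closer to s than to any other site. Compute squared distances from q = (-4, 5) to each site:
  (-3 − -4)² + (2 − 5)² = 10
  (-1 − -4)² + (3 − 5)² = 13
  (0 − -4)² + (4 − 5)² = 17
  (-6 − -4)² + (-1 − 5)² = 40
  (-1 − -4)² + (-5 − 5)² = 109
Minimum is attained by (-3, 2), so q lies in its Voronoi cell.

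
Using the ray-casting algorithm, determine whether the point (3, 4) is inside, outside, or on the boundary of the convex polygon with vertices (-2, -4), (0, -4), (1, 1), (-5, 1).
The point (3, 4) lies strictly outside the polygon

Cast a horizontal ray to the right from the query point and count how many polygon edges it crosses (each edge strictly once or zero times, handled with the usual half-open convention). 
Parity of crossings → even ⇒ outside.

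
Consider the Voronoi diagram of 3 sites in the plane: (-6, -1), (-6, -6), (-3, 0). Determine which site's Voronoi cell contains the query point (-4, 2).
Nearest site = (-3, 0)

The Voronoi cell of site s contains exactly those query points closer to s than to any other site. Compute squared distances from q = (-4, 2) to each site:
  (-3 − -4)² + (0 − 2)² = 5
  (-6 − -4)² + (-1 − 2)² = 13
  (-6 − -4)² + (-6 − 2)² = 68
Minimum is attained by (-3, 0), so q lies in its Voronoi cell.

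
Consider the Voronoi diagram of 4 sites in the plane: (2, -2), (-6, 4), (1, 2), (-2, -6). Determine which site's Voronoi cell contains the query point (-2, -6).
Nearest site = (-2, -6)

The Voronoi cell of site s contains exactly those query points closer to s than to any other site. Compute squared distances from q = (-2, -6) to each site:
  (-2 − -2)² + (-6 − -6)² = 0
  (2 − -2)² + (-2 − -6)² = 32
  (1 − -2)² + (2 − -6)² = 73
  (-6 − -2)² + (4 − -6)² = 116
Minimum is attained by (-2, -6), so q lies in its Voronoi cell.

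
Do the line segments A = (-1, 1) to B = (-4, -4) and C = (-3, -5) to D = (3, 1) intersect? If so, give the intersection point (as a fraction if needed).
No (intersection of containing lines falls outside at least one segment)

Parametrize and solve: t = 2, s = -2/3. At least one of these is outside [0, 1], so the segments do not intersect.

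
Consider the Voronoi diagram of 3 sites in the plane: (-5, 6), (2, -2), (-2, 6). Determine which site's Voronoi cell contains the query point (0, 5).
Nearest site = (-2, 6)

The Voronoi cell of site s contains exactly those query points closer to s than to any other site. Compute squared distances from q = (0, 5) to each site:
  (-2 − 0)² + (6 − 5)² = 5
  (-5 − 0)² + (6 − 5)² = 26
  (2 − 0)² + (-2 − 5)² = 53
Minimum is attained by (-2, 6), so q lies in its Voronoi cell.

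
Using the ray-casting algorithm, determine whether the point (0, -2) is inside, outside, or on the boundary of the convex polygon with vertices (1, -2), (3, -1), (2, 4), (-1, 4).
The point (0, -2) lies strictly outside the polygon

Cast a horizontal ray to the right from the query point and count how many polygon edges it crosses (each edge strictly once or zero times, handled with the usual half-open convention). 
Parity of crossings → even ⇒ outside.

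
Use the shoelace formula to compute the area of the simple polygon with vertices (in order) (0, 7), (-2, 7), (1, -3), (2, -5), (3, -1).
Area = 24

Shoelace formula: Area = (1/2) |Σ_i (x_i · y_{i+1} − x_{i+1} · y_i)| (indices mod n). Compute each cross term:
  (0)(7) − (-2)(7) = 14
  (-2)(-3) − (1)(7) = -1
  (1)(-5) − (2)(-3) = 1
  (2)(-1) − (3)(-5) = 13
  (3)(7) − (0)(-1) = 21
Sum = 48, so (signed) Area = 48/2 = 24, |Area| = 24.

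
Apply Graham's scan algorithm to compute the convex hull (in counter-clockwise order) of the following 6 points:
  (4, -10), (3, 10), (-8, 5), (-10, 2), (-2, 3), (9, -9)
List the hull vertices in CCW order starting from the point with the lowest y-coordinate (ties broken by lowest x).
Hull (CCW) = [(4, -10), (9, -9), (3, 10), (-8, 5), (-10, 2)]

Graham scan procedure:
  1. Find the pivot p₀ = point with lowest y (tie → lowest x): (4, -10).
  2. Sort the remaining points by polar angle around p₀.
  3. Walk through sorted points, maintaining a stack; pop the top while the last three entries make a non-left turn (cross product ≤ 0).
  4. Final stack is the convex hull in CCW order: (4, -10), (9, -9), (3, 10), (-8, 5), (-10, 2).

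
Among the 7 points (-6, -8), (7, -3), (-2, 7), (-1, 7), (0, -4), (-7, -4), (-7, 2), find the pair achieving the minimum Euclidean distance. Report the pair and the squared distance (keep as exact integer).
Pair = ((-2, 7), (-1, 7)); squared distance = 1

Compute all C(7, 2) = 21 pairwise squared distances (x_i − x_j)² + (y_i − y_j)². The minimum is 1, attained by the pair ((-2, 7), (-1, 7)).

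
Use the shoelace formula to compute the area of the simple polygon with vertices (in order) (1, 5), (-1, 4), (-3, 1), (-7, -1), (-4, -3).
Area = 15

Shoelace formula: Area = (1/2) |Σ_i (x_i · y_{i+1} − x_{i+1} · y_i)| (indices mod n). Compute each cross term:
  (1)(4) − (-1)(5) = 9
  (-1)(1) − (-3)(4) = 11
  (-3)(-1) − (-7)(1) = 10
  (-7)(-3) − (-4)(-1) = 17
  (-4)(5) − (1)(-3) = -17
Sum = 30, so (signed) Area = 30/2 = 15, |Area| = 15.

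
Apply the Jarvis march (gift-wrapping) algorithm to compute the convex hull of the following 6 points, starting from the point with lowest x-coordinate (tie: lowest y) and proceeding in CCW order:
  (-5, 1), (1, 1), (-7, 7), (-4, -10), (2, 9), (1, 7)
Hull (CCW) = [(-7, 7), (-4, -10), (1, 1), (2, 9)]

Jarvis march: at each step, from the current hull vertex p, select the next vertex q as the point such that every other point lies strictly to the left of (or on) the directed line p → q. (Equivalently: for every other point r, the cross product (q − p) × (r − p) ≥ 0.)
Starting point (lowest x, tie lowest y): (-7, 7). Wrap until returning to start. Resulting hull: (-7, 7), (-4, -10), (1, 1), (2, 9).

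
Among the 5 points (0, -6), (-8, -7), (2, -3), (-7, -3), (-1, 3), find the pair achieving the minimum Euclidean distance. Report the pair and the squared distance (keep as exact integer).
Pair = ((0, -6), (2, -3)); squared distance = 13

Compute all C(5, 2) = 10 pairwise squared distances (x_i − x_j)² + (y_i − y_j)². The minimum is 13, attained by the pair ((0, -6), (2, -3)).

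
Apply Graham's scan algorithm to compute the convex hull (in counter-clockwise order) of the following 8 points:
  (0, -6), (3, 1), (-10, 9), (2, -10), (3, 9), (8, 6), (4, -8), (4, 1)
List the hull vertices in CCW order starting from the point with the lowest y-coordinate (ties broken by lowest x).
Hull (CCW) = [(2, -10), (4, -8), (8, 6), (3, 9), (-10, 9)]

Graham scan procedure:
  1. Find the pivot p₀ = point with lowest y (tie → lowest x): (2, -10).
  2. Sort the remaining points by polar angle around p₀.
  3. Walk through sorted points, maintaining a stack; pop the top while the last three entries make a non-left turn (cross product ≤ 0).
  4. Final stack is the convex hull in CCW order: (2, -10), (4, -8), (8, 6), (3, 9), (-10, 9).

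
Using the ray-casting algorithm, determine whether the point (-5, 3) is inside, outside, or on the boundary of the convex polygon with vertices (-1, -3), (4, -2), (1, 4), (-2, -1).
The point (-5, 3) lies strictly outside the polygon

Cast a horizontal ray to the right from the query point and count how many polygon edges it crosses (each edge strictly once or zero times, handled with the usual half-open convention). 
Parity of crossings → even ⇒ outside.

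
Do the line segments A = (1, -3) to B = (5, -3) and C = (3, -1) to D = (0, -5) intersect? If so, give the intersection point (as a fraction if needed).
Yes; intersection at (3/2, -3) (t = 1/8 on AB, s = 1/2 on CD)

Parametrize AB as A + t(B − A) = (1 + 4 t, -3 + 0 t) and CD as C + s(D − C) = (3 + -3 s, -1 + -4 s). Solve the linear system for (t, s). Determinant = 16 ≠ 0, so a unique intersection of the containing lines exists. Solution: t = 1/8, s = 1/2 — both in [0, 1], so the segments cross. Intersection point: (3/2, -3).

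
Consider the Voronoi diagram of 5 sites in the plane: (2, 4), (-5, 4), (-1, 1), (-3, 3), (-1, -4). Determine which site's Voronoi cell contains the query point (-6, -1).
Nearest site = (-3, 3)

The Voronoi cell of site s contains exactly those query points closer to s than to any other site. Compute squared distances from q = (-6, -1) to each site:
  (-3 − -6)² + (3 − -1)² = 25
  (-5 − -6)² + (4 − -1)² = 26
  (-1 − -6)² + (1 − -1)² = 29
  (-1 − -6)² + (-4 − -1)² = 34
  (2 − -6)² + (4 − -1)² = 89
Minimum is attained by (-3, 3), so q lies in its Voronoi cell.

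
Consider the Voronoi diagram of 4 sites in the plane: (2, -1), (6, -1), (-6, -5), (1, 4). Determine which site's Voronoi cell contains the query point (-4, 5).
Nearest site = (1, 4)

The Voronoi cell of site s contains exactly those query points closer to s than to any other site. Compute squared distances from q = (-4, 5) to each site:
  (1 − -4)² + (4 − 5)² = 26
  (2 − -4)² + (-1 − 5)² = 72
  (-6 − -4)² + (-5 − 5)² = 104
  (6 − -4)² + (-1 − 5)² = 136
Minimum is attained by (1, 4), so q lies in its Voronoi cell.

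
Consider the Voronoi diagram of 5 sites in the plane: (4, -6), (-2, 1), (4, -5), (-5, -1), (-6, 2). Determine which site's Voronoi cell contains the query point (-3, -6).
Nearest site = (-5, -1)

The Voronoi cell of site s contains exactly those query points closer to s than to any other site. Compute squared distances from q = (-3, -6) to each site:
  (-5 − -3)² + (-1 − -6)² = 29
  (4 − -3)² + (-6 − -6)² = 49
  (-2 − -3)² + (1 − -6)² = 50
  (4 − -3)² + (-5 − -6)² = 50
  (-6 − -3)² + (2 − -6)² = 73
Minimum is attained by (-5, -1), so q lies in its Voronoi cell.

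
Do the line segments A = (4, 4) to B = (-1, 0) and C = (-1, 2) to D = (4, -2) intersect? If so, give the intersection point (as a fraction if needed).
Yes; intersection at (1/4, 1) (t = 3/4 on AB, s = 1/4 on CD)

Parametrize AB as A + t(B − A) = (4 + -5 t, 4 + -4 t) and CD as C + s(D − C) = (-1 + 5 s, 2 + -4 s). Solve the linear system for (t, s). Determinant = -40 ≠ 0, so a unique intersection of the containing lines exists. Solution: t = 3/4, s = 1/4 — both in [0, 1], so the segments cross. Intersection point: (1/4, 1).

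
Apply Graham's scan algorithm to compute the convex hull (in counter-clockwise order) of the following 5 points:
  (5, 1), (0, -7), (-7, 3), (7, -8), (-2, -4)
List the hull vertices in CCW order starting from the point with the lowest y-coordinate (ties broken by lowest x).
Hull (CCW) = [(7, -8), (5, 1), (-7, 3), (0, -7)]

Graham scan procedure:
  1. Find the pivot p₀ = point with lowest y (tie → lowest x): (7, -8).
  2. Sort the remaining points by polar angle around p₀.
  3. Walk through sorted points, maintaining a stack; pop the top while the last three entries make a non-left turn (cross product ≤ 0).
  4. Final stack is the convex hull in CCW order: (7, -8), (5, 1), (-7, 3), (0, -7).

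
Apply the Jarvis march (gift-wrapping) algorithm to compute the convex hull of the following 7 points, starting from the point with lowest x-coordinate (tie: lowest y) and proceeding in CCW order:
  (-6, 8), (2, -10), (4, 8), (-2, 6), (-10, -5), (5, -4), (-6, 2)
Hull (CCW) = [(-10, -5), (2, -10), (5, -4), (4, 8), (-6, 8)]

Jarvis march: at each step, from the current hull vertex p, select the next vertex q as the point such that every other point lies strictly to the left of (or on) the directed line p → q. (Equivalently: for every other point r, the cross product (q − p) × (r − p) ≥ 0.)
Starting point (lowest x, tie lowest y): (-10, -5). Wrap until returning to start. Resulting hull: (-10, -5), (2, -10), (5, -4), (4, 8), (-6, 8).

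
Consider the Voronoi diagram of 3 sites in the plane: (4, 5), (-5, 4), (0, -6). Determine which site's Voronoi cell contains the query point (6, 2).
Nearest site = (4, 5)

The Voronoi cell of site s contains exactly those query points closer to s than to any other site. Compute squared distances from q = (6, 2) to each site:
  (4 − 6)² + (5 − 2)² = 13
  (0 − 6)² + (-6 − 2)² = 100
  (-5 − 6)² + (4 − 2)² = 125
Minimum is attained by (4, 5), so q lies in its Voronoi cell.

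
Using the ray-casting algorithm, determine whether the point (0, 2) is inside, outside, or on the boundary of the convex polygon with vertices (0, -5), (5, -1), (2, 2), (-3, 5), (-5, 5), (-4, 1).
The point (0, 2) lies strictly inside the polygon

Cast a horizontal ray to the right from the query point and count how many polygon edges it crosses (each edge strictly once or zero times, handled with the usual half-open convention). 
Parity of crossings → odd ⇒ inside.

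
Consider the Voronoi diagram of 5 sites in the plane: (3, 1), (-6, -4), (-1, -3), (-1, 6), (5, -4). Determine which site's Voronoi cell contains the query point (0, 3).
Nearest site = (-1, 6)

The Voronoi cell of site s contains exactly those query points closer to s than to any other site. Compute squared distances from q = (0, 3) to each site:
  (-1 − 0)² + (6 − 3)² = 10
  (3 − 0)² + (1 − 3)² = 13
  (-1 − 0)² + (-3 − 3)² = 37
  (5 − 0)² + (-4 − 3)² = 74
  (-6 − 0)² + (-4 − 3)² = 85
Minimum is attained by (-1, 6), so q lies in its Voronoi cell.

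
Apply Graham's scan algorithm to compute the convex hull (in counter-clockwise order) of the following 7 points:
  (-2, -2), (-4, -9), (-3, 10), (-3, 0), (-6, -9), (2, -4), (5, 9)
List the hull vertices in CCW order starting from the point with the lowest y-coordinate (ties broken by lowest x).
Hull (CCW) = [(-6, -9), (-4, -9), (2, -4), (5, 9), (-3, 10)]

Graham scan procedure:
  1. Find the pivot p₀ = point with lowest y (tie → lowest x): (-6, -9).
  2. Sort the remaining points by polar angle around p₀.
  3. Walk through sorted points, maintaining a stack; pop the top while the last three entries make a non-left turn (cross product ≤ 0).
  4. Final stack is the convex hull in CCW order: (-6, -9), (-4, -9), (2, -4), (5, 9), (-3, 10).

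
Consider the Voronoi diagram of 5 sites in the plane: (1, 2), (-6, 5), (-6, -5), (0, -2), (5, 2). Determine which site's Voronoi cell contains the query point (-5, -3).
Nearest site = (-6, -5)

The Voronoi cell of site s contains exactly those query points closer to s than to any other site. Compute squared distances from q = (-5, -3) to each site:
  (-6 − -5)² + (-5 − -3)² = 5
  (0 − -5)² + (-2 − -3)² = 26
  (1 − -5)² + (2 − -3)² = 61
  (-6 − -5)² + (5 − -3)² = 65
  (5 − -5)² + (2 − -3)² = 125
Minimum is attained by (-6, -5), so q lies in its Voronoi cell.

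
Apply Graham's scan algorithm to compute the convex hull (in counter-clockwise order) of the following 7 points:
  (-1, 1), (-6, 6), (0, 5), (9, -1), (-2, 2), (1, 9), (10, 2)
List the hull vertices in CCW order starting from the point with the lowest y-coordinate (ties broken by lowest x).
Hull (CCW) = [(9, -1), (10, 2), (1, 9), (-6, 6), (-1, 1)]

Graham scan procedure:
  1. Find the pivot p₀ = point with lowest y (tie → lowest x): (9, -1).
  2. Sort the remaining points by polar angle around p₀.
  3. Walk through sorted points, maintaining a stack; pop the top while the last three entries make a non-left turn (cross product ≤ 0).
  4. Final stack is the convex hull in CCW order: (9, -1), (10, 2), (1, 9), (-6, 6), (-1, 1).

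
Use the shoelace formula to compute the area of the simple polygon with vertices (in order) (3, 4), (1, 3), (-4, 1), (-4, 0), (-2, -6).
Area = 28

Shoelace formula: Area = (1/2) |Σ_i (x_i · y_{i+1} − x_{i+1} · y_i)| (indices mod n). Compute each cross term:
  (3)(3) − (1)(4) = 5
  (1)(1) − (-4)(3) = 13
  (-4)(0) − (-4)(1) = 4
  (-4)(-6) − (-2)(0) = 24
  (-2)(4) − (3)(-6) = 10
Sum = 56, so (signed) Area = 56/2 = 28, |Area| = 28.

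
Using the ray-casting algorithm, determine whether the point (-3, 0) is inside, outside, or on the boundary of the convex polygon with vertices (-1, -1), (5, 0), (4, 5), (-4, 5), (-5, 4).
The point (-3, 0) lies strictly outside the polygon

Cast a horizontal ray to the right from the query point and count how many polygon edges it crosses (each edge strictly once or zero times, handled with the usual half-open convention). 
Parity of crossings → even ⇒ outside.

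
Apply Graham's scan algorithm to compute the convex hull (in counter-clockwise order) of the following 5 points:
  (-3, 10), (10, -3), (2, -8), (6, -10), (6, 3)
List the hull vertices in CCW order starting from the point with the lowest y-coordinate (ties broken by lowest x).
Hull (CCW) = [(6, -10), (10, -3), (6, 3), (-3, 10), (2, -8)]

Graham scan procedure:
  1. Find the pivot p₀ = point with lowest y (tie → lowest x): (6, -10).
  2. Sort the remaining points by polar angle around p₀.
  3. Walk through sorted points, maintaining a stack; pop the top while the last three entries make a non-left turn (cross product ≤ 0).
  4. Final stack is the convex hull in CCW order: (6, -10), (10, -3), (6, 3), (-3, 10), (2, -8).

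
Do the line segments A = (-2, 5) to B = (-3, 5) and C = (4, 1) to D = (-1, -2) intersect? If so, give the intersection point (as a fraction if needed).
No (intersection of containing lines falls outside at least one segment)

Parametrize and solve: t = -38/3, s = -4/3. At least one of these is outside [0, 1], so the segments do not intersect.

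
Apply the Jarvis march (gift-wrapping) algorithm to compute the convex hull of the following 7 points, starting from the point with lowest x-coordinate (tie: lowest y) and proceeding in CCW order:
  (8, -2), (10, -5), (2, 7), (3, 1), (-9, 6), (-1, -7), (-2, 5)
Hull (CCW) = [(-9, 6), (-1, -7), (10, -5), (2, 7)]

Jarvis march: at each step, from the current hull vertex p, select the next vertex q as the point such that every other point lies strictly to the left of (or on) the directed line p → q. (Equivalently: for every other point r, the cross product (q − p) × (r − p) ≥ 0.)
Starting point (lowest x, tie lowest y): (-9, 6). Wrap until returning to start. Resulting hull: (-9, 6), (-1, -7), (10, -5), (2, 7).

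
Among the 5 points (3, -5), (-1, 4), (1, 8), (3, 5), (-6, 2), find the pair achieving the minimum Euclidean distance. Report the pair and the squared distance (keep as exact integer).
Pair = ((1, 8), (3, 5)); squared distance = 13

Compute all C(5, 2) = 10 pairwise squared distances (x_i − x_j)² + (y_i − y_j)². The minimum is 13, attained by the pair ((1, 8), (3, 5)).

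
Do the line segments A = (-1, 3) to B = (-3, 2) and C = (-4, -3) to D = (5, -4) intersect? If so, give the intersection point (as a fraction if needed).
No (intersection of containing lines falls outside at least one segment)

Parametrize and solve: t = 57/11, s = -9/11. At least one of these is outside [0, 1], so the segments do not intersect.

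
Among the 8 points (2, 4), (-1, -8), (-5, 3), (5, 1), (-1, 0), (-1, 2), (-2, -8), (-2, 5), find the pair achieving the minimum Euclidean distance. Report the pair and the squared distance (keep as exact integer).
Pair = ((-1, -8), (-2, -8)); squared distance = 1

Compute all C(8, 2) = 28 pairwise squared distances (x_i − x_j)² + (y_i − y_j)². The minimum is 1, attained by the pair ((-1, -8), (-2, -8)).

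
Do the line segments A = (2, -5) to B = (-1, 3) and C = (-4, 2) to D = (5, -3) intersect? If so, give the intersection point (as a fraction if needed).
Yes; intersection at (5/19, -7/19) (t = 11/19 on AB, s = 9/19 on CD)

Parametrize AB as A + t(B − A) = (2 + -3 t, -5 + 8 t) and CD as C + s(D − C) = (-4 + 9 s, 2 + -5 s). Solve the linear system for (t, s). Determinant = 57 ≠ 0, so a unique intersection of the containing lines exists. Solution: t = 11/19, s = 9/19 — both in [0, 1], so the segments cross. Intersection point: (5/19, -7/19).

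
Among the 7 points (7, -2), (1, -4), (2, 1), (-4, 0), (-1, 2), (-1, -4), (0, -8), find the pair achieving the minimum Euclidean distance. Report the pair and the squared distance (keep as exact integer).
Pair = ((1, -4), (-1, -4)); squared distance = 4

Compute all C(7, 2) = 21 pairwise squared distances (x_i − x_j)² + (y_i − y_j)². The minimum is 4, attained by the pair ((1, -4), (-1, -4)).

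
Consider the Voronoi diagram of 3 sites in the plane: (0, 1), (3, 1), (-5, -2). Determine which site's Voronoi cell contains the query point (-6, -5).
Nearest site = (-5, -2)

The Voronoi cell of site s contains exactly those query points closer to s than to any other site. Compute squared distances from q = (-6, -5) to each site:
  (-5 − -6)² + (-2 − -5)² = 10
  (0 − -6)² + (1 − -5)² = 72
  (3 − -6)² + (1 − -5)² = 117
Minimum is attained by (-5, -2), so q lies in its Voronoi cell.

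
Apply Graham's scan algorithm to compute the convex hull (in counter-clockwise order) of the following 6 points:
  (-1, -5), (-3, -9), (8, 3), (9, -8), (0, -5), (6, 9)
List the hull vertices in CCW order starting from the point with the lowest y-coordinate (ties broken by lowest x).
Hull (CCW) = [(-3, -9), (9, -8), (8, 3), (6, 9)]

Graham scan procedure:
  1. Find the pivot p₀ = point with lowest y (tie → lowest x): (-3, -9).
  2. Sort the remaining points by polar angle around p₀.
  3. Walk through sorted points, maintaining a stack; pop the top while the last three entries make a non-left turn (cross product ≤ 0).
  4. Final stack is the convex hull in CCW order: (-3, -9), (9, -8), (8, 3), (6, 9).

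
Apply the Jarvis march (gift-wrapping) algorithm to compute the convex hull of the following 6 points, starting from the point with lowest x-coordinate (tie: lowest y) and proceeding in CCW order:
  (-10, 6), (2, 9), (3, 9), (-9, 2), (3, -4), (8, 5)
Hull (CCW) = [(-10, 6), (-9, 2), (3, -4), (8, 5), (3, 9), (2, 9)]

Jarvis march: at each step, from the current hull vertex p, select the next vertex q as the point such that every other point lies strictly to the left of (or on) the directed line p → q. (Equivalently: for every other point r, the cross product (q − p) × (r − p) ≥ 0.)
Starting point (lowest x, tie lowest y): (-10, 6). Wrap until returning to start. Resulting hull: (-10, 6), (-9, 2), (3, -4), (8, 5), (3, 9), (2, 9).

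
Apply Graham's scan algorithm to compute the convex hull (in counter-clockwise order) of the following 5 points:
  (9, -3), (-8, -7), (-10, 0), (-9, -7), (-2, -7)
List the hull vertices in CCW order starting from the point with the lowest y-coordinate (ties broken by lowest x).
Hull (CCW) = [(-9, -7), (-2, -7), (9, -3), (-10, 0)]

Graham scan procedure:
  1. Find the pivot p₀ = point with lowest y (tie → lowest x): (-9, -7).
  2. Sort the remaining points by polar angle around p₀.
  3. Walk through sorted points, maintaining a stack; pop the top while the last three entries make a non-left turn (cross product ≤ 0).
  4. Final stack is the convex hull in CCW order: (-9, -7), (-2, -7), (9, -3), (-10, 0).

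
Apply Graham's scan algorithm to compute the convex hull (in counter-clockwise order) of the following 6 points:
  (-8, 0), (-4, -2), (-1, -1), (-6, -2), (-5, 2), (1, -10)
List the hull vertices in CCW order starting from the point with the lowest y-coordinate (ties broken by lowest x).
Hull (CCW) = [(1, -10), (-1, -1), (-5, 2), (-8, 0)]

Graham scan procedure:
  1. Find the pivot p₀ = point with lowest y (tie → lowest x): (1, -10).
  2. Sort the remaining points by polar angle around p₀.
  3. Walk through sorted points, maintaining a stack; pop the top while the last three entries make a non-left turn (cross product ≤ 0).
  4. Final stack is the convex hull in CCW order: (1, -10), (-1, -1), (-5, 2), (-8, 0).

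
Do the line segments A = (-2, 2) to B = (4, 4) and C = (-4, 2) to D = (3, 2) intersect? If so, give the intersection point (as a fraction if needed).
Yes; intersection at (-2, 2) (t = 0 on AB, s = 2/7 on CD)

Parametrize AB as A + t(B − A) = (-2 + 6 t, 2 + 2 t) and CD as C + s(D − C) = (-4 + 7 s, 2 + 0 s). Solve the linear system for (t, s). Determinant = 14 ≠ 0, so a unique intersection of the containing lines exists. Solution: t = 0, s = 2/7 — both in [0, 1], so the segments cross. Intersection point: (-2, 2).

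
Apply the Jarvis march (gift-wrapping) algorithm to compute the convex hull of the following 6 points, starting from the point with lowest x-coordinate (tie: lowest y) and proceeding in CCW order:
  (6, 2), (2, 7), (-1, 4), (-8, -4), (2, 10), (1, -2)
Hull (CCW) = [(-8, -4), (1, -2), (6, 2), (2, 10)]

Jarvis march: at each step, from the current hull vertex p, select the next vertex q as the point such that every other point lies strictly to the left of (or on) the directed line p → q. (Equivalently: for every other point r, the cross product (q − p) × (r − p) ≥ 0.)
Starting point (lowest x, tie lowest y): (-8, -4). Wrap until returning to start. Resulting hull: (-8, -4), (1, -2), (6, 2), (2, 10).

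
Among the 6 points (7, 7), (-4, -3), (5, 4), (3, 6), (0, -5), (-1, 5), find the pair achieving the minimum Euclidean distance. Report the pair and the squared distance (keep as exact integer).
Pair = ((5, 4), (3, 6)); squared distance = 8

Compute all C(6, 2) = 15 pairwise squared distances (x_i − x_j)² + (y_i − y_j)². The minimum is 8, attained by the pair ((5, 4), (3, 6)).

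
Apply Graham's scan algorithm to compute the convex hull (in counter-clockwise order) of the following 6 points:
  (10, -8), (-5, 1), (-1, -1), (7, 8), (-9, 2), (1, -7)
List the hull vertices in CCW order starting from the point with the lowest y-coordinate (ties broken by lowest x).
Hull (CCW) = [(10, -8), (7, 8), (-9, 2), (1, -7)]

Graham scan procedure:
  1. Find the pivot p₀ = point with lowest y (tie → lowest x): (10, -8).
  2. Sort the remaining points by polar angle around p₀.
  3. Walk through sorted points, maintaining a stack; pop the top while the last three entries make a non-left turn (cross product ≤ 0).
  4. Final stack is the convex hull in CCW order: (10, -8), (7, 8), (-9, 2), (1, -7).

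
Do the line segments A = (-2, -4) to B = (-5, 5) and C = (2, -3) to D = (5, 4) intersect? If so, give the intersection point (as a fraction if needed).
No (intersection of containing lines falls outside at least one segment)

Parametrize and solve: t = -25/48, s = -13/16. At least one of these is outside [0, 1], so the segments do not intersect.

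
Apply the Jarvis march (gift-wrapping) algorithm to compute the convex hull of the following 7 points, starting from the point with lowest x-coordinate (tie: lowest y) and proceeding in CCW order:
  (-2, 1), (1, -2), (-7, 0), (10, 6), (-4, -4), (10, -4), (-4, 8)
Hull (CCW) = [(-7, 0), (-4, -4), (10, -4), (10, 6), (-4, 8)]

Jarvis march: at each step, from the current hull vertex p, select the next vertex q as the point such that every other point lies strictly to the left of (or on) the directed line p → q. (Equivalently: for every other point r, the cross product (q − p) × (r − p) ≥ 0.)
Starting point (lowest x, tie lowest y): (-7, 0). Wrap until returning to start. Resulting hull: (-7, 0), (-4, -4), (10, -4), (10, 6), (-4, 8).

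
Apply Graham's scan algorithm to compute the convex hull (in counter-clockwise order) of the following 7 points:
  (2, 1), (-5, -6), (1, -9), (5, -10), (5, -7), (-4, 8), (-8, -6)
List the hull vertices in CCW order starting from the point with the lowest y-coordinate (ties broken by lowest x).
Hull (CCW) = [(5, -10), (5, -7), (2, 1), (-4, 8), (-8, -6), (1, -9)]

Graham scan procedure:
  1. Find the pivot p₀ = point with lowest y (tie → lowest x): (5, -10).
  2. Sort the remaining points by polar angle around p₀.
  3. Walk through sorted points, maintaining a stack; pop the top while the last three entries make a non-left turn (cross product ≤ 0).
  4. Final stack is the convex hull in CCW order: (5, -10), (5, -7), (2, 1), (-4, 8), (-8, -6), (1, -9).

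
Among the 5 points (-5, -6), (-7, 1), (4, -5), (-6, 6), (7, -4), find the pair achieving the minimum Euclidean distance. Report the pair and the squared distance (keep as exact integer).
Pair = ((4, -5), (7, -4)); squared distance = 10

Compute all C(5, 2) = 10 pairwise squared distances (x_i − x_j)² + (y_i − y_j)². The minimum is 10, attained by the pair ((4, -5), (7, -4)).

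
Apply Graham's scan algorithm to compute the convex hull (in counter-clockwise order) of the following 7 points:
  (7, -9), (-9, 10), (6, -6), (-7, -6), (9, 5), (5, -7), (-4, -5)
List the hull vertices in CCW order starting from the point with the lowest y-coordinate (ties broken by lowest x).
Hull (CCW) = [(7, -9), (9, 5), (-9, 10), (-7, -6)]

Graham scan procedure:
  1. Find the pivot p₀ = point with lowest y (tie → lowest x): (7, -9).
  2. Sort the remaining points by polar angle around p₀.
  3. Walk through sorted points, maintaining a stack; pop the top while the last three entries make a non-left turn (cross product ≤ 0).
  4. Final stack is the convex hull in CCW order: (7, -9), (9, 5), (-9, 10), (-7, -6).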